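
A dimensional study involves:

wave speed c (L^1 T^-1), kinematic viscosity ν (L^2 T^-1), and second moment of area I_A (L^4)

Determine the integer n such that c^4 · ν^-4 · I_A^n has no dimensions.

1

Balance the L exponent: (4)·n from I_A, plus 4·(1) − 4·(2) = -4 from the rest, must sum to zero.
4n − 4 = 0, so n = 1.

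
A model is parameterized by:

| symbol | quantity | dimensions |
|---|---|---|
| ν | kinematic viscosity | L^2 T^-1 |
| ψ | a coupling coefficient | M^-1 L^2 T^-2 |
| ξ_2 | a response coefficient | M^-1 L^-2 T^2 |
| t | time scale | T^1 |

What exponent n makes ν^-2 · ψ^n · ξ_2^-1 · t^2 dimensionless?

Balance the M exponent: (-1)·n from ψ, plus −2·(0) − (-1) + 2·(0) = 1 from the rest, must sum to zero.
−n + 1 = 0, so n = 1.

1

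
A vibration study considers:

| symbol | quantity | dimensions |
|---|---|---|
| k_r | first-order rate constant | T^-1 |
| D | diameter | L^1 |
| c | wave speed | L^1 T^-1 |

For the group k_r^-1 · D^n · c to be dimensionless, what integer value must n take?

Balance the L exponent: (1)·n from D, plus −(0) + (1) = 1 from the rest, must sum to zero.
n + 1 = 0, so n = -1.

-1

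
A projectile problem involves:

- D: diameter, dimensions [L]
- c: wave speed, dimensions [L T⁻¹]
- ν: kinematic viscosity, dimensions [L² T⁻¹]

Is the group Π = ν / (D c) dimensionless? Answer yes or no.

yes

Sum the exponent of each base dimension across the product:
  M: −[D]_M − [c]_M + [ν]_M = −(0) − (0) + (0) = 0
  L: −[D]_L − [c]_L + [ν]_L = −(1) − (1) + (2) = 0
  T: −[D]_T − [c]_T + [ν]_T = −(0) − (-1) + (-1) = 0
All base exponents vanish — dimensionless.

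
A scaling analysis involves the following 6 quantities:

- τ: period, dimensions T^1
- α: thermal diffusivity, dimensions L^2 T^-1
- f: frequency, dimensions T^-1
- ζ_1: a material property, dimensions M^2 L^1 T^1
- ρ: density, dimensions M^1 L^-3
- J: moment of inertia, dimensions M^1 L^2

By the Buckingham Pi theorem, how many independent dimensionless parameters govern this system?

There are 6 variables and 3 base dimensions (M, L, T).
The dimension matrix has rank 3.
Independent dimensionless groups: 6 − 3 = 3.

3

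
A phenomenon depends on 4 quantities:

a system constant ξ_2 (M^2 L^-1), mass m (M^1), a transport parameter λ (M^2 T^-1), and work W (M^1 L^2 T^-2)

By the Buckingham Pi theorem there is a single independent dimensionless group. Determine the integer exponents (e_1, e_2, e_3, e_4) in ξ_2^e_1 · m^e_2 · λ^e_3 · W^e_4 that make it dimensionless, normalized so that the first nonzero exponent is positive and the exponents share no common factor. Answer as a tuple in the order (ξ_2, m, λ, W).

(2, -1, -2, 1)

M: e_1·(2) + e_2·(1) + e_3·(2) + e_4·(1) = 0
L: e_1·(-1) + e_2·(0) + e_3·(0) + e_4·(2) = 0
T: e_1·(0) + e_2·(0) + e_3·(-1) + e_4·(-2) = 0
Solving this homogeneous linear system for the smallest-integer solution (first nonzero entry positive) gives (2, -1, -2, 1).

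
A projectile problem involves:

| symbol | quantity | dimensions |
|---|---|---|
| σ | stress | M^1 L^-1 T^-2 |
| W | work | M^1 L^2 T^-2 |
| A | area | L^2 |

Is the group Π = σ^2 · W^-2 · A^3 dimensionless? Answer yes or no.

Sum the exponent of each base dimension across the product:
  M: 2·[σ]_M − 2·[W]_M + 3·[A]_M = 2·(1) − 2·(1) + 3·(0) = 0
  L: 2·[σ]_L − 2·[W]_L + 3·[A]_L = 2·(-1) − 2·(2) + 3·(2) = 0
  T: 2·[σ]_T − 2·[W]_T + 3·[A]_T = 2·(-2) − 2·(-2) + 3·(0) = 0
All base exponents vanish — dimensionless.

yes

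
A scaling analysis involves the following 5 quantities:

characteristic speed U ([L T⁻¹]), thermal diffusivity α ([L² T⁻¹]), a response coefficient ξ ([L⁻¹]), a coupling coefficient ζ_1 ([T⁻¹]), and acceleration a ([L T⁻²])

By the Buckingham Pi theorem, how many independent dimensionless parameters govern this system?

There are 5 variables and 2 base dimensions (L, T).
The dimension matrix has rank 2.
Independent dimensionless groups: 5 − 2 = 3.

3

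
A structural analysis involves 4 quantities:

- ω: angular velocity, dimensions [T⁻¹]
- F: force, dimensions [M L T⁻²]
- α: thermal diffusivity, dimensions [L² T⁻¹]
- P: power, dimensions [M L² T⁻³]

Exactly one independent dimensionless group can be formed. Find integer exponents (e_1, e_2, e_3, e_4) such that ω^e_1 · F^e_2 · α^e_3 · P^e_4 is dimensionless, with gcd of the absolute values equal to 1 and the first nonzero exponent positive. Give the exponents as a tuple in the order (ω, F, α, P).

(1, 2, 1, -2)

M: e_1·(0) + e_2·(1) + e_3·(0) + e_4·(1) = 0
L: e_1·(0) + e_2·(1) + e_3·(2) + e_4·(2) = 0
T: e_1·(-1) + e_2·(-2) + e_3·(-1) + e_4·(-3) = 0
Solving this homogeneous linear system for the smallest-integer solution (first nonzero entry positive) gives (1, 2, 1, -2).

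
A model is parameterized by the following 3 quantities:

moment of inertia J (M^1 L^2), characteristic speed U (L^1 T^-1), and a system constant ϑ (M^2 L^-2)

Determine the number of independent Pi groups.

0

There are 3 variables and 3 base dimensions (M, L, T).
The dimension matrix has rank 3.
Independent dimensionless groups: 3 − 3 = 0.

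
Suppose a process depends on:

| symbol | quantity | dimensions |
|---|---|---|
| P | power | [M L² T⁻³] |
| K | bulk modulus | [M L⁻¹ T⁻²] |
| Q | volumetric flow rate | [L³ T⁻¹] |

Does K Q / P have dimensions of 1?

yes

Sum the exponent of each base dimension across the product:
  M: −[P]_M + [K]_M + [Q]_M = −(1) + (1) + (0) = 0
  L: −[P]_L + [K]_L + [Q]_L = −(2) + (-1) + (3) = 0
  T: −[P]_T + [K]_T + [Q]_T = −(-3) + (-2) + (-1) = 0
All base exponents vanish — dimensionless.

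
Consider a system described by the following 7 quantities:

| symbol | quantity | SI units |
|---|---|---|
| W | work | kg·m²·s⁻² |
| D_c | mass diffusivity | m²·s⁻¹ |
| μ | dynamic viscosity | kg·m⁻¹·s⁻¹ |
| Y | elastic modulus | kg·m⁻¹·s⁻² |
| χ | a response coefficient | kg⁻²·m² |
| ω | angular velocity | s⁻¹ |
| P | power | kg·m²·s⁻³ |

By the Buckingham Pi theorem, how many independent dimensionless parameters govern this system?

4

There are 7 variables and 3 base dimensions (M, L, T).
The dimension matrix has rank 3.
Independent dimensionless groups: 7 − 3 = 4.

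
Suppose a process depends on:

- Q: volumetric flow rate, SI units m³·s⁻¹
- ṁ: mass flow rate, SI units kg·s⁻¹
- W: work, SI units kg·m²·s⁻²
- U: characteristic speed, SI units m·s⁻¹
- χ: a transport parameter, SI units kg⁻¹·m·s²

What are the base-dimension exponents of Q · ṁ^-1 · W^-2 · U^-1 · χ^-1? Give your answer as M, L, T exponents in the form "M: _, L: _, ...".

Collect each base-dimension exponent across the product:
  M: (0) − (1) − 2·(1) − (0) − (-1) = -2
  L: (3) − (0) − 2·(2) − (1) − (1) = -3
  T: (-1) − (-1) − 2·(-2) − (-1) − (2) = 3
So the dimensions are [M⁻² L⁻³ T³].

M: -2, L: -3, T: 3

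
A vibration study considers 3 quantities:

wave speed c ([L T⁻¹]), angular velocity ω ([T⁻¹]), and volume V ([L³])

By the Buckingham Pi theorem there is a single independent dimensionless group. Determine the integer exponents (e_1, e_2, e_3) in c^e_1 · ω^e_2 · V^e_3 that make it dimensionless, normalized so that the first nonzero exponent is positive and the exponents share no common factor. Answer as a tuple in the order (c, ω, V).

L: e_1·(1) + e_2·(0) + e_3·(3) = 0
T: e_1·(-1) + e_2·(-1) + e_3·(0) = 0
Solving this homogeneous linear system for the smallest-integer solution (first nonzero entry positive) gives (3, -3, -1).

(3, -3, -1)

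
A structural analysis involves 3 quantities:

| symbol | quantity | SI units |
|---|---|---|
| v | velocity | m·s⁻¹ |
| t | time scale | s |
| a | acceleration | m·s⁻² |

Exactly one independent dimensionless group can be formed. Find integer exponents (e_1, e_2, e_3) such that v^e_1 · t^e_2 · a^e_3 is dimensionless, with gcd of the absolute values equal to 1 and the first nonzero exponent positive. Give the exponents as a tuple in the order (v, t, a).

L: e_1·(1) + e_2·(0) + e_3·(1) = 0
T: e_1·(-1) + e_2·(1) + e_3·(-2) = 0
Solving this homogeneous linear system for the smallest-integer solution (first nonzero entry positive) gives (1, -1, -1).

(1, -1, -1)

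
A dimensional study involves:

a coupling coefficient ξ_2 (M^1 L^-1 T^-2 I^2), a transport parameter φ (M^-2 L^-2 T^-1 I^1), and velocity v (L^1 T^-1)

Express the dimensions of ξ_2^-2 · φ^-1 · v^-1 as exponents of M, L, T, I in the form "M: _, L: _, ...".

M: 0, L: 3, T: 6, I: -5

Collect each base-dimension exponent across the product:
  M: −2·(1) − (-2) − (0) = 0
  L: −2·(-1) − (-2) − (1) = 3
  T: −2·(-2) − (-1) − (-1) = 6
  I: −2·(2) − (1) − (0) = -5
So the dimensions are [L³ T⁶ I⁻⁵].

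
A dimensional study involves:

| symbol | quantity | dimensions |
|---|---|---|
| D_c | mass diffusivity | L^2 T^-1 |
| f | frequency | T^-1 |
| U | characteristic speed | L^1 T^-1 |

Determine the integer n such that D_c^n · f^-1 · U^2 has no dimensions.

-1

Balance the L exponent: (2)·n from D_c, plus −(0) + 2·(1) = 2 from the rest, must sum to zero.
2n + 2 = 0, so n = -1.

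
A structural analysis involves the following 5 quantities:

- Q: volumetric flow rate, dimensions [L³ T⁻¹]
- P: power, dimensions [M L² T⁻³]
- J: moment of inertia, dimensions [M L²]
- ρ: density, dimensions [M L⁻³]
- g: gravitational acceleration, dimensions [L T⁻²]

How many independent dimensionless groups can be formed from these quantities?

There are 5 variables and 3 base dimensions (M, L, T).
The dimension matrix has rank 3.
Independent dimensionless groups: 5 − 3 = 2.

2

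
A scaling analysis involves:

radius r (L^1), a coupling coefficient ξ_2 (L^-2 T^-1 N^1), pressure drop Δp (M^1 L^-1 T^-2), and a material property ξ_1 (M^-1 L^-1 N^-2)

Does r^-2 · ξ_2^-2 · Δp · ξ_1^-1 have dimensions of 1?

no

Sum the exponent of each base dimension across the product:
  M: −2·[r]_M − 2·[ξ_2]_M + [Δp]_M − [ξ_1]_M = −2·(0) − 2·(0) + (1) − (-1) = 2
  L: −2·[r]_L − 2·[ξ_2]_L + [Δp]_L − [ξ_1]_L = −2·(1) − 2·(-2) + (-1) − (-1) = 2
  T: −2·[r]_T − 2·[ξ_2]_T + [Δp]_T − [ξ_1]_T = −2·(0) − 2·(-1) + (-2) − (0) = 0
  N: −2·[r]_N − 2·[ξ_2]_N + [Δp]_N − [ξ_1]_N = −2·(0) − 2·(1) + (0) − (-2) = 0
Net dimensions [M² L²] ≠ [1] — not dimensionless.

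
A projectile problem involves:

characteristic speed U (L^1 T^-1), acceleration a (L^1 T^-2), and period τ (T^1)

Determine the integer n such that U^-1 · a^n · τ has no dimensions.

Balance the L exponent: (1)·n from a, plus −(1) + (0) = -1 from the rest, must sum to zero.
n − 1 = 0, so n = 1.

1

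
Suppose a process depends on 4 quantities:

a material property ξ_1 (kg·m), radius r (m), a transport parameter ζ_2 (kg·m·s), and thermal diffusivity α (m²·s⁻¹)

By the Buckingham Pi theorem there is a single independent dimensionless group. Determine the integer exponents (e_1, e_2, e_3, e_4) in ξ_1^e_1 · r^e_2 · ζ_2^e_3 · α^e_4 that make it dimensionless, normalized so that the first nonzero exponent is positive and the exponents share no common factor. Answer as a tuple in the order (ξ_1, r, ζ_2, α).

(1, 2, -1, -1)

M: e_1·(1) + e_2·(0) + e_3·(1) + e_4·(0) = 0
L: e_1·(1) + e_2·(1) + e_3·(1) + e_4·(2) = 0
T: e_1·(0) + e_2·(0) + e_3·(1) + e_4·(-1) = 0
Solving this homogeneous linear system for the smallest-integer solution (first nonzero entry positive) gives (1, 2, -1, -1).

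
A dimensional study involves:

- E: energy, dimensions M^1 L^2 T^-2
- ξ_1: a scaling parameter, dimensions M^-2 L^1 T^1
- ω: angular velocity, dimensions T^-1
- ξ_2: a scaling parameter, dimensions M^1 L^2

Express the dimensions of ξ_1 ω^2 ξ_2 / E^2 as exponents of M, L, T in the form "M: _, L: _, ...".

Collect each base-dimension exponent across the product:
  M: −2·(1) + (-2) + 2·(0) + (1) = -3
  L: −2·(2) + (1) + 2·(0) + (2) = -1
  T: −2·(-2) + (1) + 2·(-1) + (0) = 3
So the dimensions are [M⁻³ L⁻¹ T³].

M: -3, L: -1, T: 3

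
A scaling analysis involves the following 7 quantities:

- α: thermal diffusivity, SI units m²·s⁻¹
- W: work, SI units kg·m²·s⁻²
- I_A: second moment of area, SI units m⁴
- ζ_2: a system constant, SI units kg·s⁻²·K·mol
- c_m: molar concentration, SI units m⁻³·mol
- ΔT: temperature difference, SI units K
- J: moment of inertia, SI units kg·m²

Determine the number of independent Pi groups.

2

There are 7 variables and 5 base dimensions (M, L, T, Θ, N).
The dimension matrix has rank 5.
Independent dimensionless groups: 7 − 5 = 2.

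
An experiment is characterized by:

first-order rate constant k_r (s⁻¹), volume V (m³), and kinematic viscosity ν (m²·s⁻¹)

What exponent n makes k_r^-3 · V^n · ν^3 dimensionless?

Balance the L exponent: (3)·n from V, plus −3·(0) + 3·(2) = 6 from the rest, must sum to zero.
3n + 6 = 0, so n = -2.

-2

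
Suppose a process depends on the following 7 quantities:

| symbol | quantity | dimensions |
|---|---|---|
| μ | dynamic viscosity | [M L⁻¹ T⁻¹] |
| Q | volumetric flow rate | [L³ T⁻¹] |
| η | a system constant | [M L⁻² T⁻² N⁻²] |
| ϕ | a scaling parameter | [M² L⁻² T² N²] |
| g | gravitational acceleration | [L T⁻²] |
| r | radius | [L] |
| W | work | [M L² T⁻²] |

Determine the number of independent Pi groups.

3

There are 7 variables and 4 base dimensions (M, L, T, N).
The dimension matrix has rank 4.
Independent dimensionless groups: 7 − 4 = 3.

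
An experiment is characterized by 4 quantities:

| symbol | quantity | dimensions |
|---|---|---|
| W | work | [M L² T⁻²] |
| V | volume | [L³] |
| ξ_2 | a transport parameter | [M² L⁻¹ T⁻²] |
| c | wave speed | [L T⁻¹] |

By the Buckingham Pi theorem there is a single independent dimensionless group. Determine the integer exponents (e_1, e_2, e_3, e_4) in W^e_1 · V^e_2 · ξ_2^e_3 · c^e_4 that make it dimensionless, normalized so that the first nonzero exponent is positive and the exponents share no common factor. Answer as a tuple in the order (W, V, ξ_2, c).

M: e_1·(1) + e_2·(0) + e_3·(2) + e_4·(0) = 0
L: e_1·(2) + e_2·(3) + e_3·(-1) + e_4·(1) = 0
T: e_1·(-2) + e_2·(0) + e_3·(-2) + e_4·(-1) = 0
Solving this homogeneous linear system for the smallest-integer solution (first nonzero entry positive) gives (2, -1, -1, -2).

(2, -1, -1, -2)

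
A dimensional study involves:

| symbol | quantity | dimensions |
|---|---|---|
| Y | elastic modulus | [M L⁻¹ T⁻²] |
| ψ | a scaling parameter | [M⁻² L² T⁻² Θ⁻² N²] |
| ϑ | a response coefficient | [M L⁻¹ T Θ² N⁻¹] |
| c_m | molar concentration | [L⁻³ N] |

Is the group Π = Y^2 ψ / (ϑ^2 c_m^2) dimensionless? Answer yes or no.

Sum the exponent of each base dimension across the product:
  M: 2·[Y]_M + [ψ]_M − 2·[ϑ]_M − 2·[c_m]_M = 2·(1) + (-2) − 2·(1) − 2·(0) = -2
  L: 2·[Y]_L + [ψ]_L − 2·[ϑ]_L − 2·[c_m]_L = 2·(-1) + (2) − 2·(-1) − 2·(-3) = 8
  T: 2·[Y]_T + [ψ]_T − 2·[ϑ]_T − 2·[c_m]_T = 2·(-2) + (-2) − 2·(1) − 2·(0) = -8
  Θ: 2·[Y]_Θ + [ψ]_Θ − 2·[ϑ]_Θ − 2·[c_m]_Θ = 2·(0) + (-2) − 2·(2) − 2·(0) = -6
  N: 2·[Y]_N + [ψ]_N − 2·[ϑ]_N − 2·[c_m]_N = 2·(0) + (2) − 2·(-1) − 2·(1) = 2
Net dimensions [M⁻² L⁸ T⁻⁸ Θ⁻⁶ N²] ≠ [1] — not dimensionless.

no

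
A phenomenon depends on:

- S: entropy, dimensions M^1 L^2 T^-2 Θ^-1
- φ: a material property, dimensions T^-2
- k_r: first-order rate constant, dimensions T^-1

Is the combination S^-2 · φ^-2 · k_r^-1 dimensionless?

no

Sum the exponent of each base dimension across the product:
  M: −2·[S]_M − 2·[φ]_M − [k_r]_M = −2·(1) − 2·(0) − (0) = -2
  L: −2·[S]_L − 2·[φ]_L − [k_r]_L = −2·(2) − 2·(0) − (0) = -4
  T: −2·[S]_T − 2·[φ]_T − [k_r]_T = −2·(-2) − 2·(-2) − (-1) = 9
  Θ: −2·[S]_Θ − 2·[φ]_Θ − [k_r]_Θ = −2·(-1) − 2·(0) − (0) = 2
Net dimensions [M⁻² L⁻⁴ T⁹ Θ²] ≠ [1] — not dimensionless.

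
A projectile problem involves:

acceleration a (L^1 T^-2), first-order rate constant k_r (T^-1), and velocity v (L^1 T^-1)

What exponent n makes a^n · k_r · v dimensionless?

Balance the L exponent: (1)·n from a, plus (0) + (1) = 1 from the rest, must sum to zero.
n + 1 = 0, so n = -1.

-1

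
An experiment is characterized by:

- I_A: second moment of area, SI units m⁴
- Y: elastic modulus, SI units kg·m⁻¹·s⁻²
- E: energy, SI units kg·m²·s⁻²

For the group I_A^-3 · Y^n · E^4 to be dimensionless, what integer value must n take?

-4

Balance the M exponent: (1)·n from Y, plus −3·(0) + 4·(1) = 4 from the rest, must sum to zero.
n + 4 = 0, so n = -4.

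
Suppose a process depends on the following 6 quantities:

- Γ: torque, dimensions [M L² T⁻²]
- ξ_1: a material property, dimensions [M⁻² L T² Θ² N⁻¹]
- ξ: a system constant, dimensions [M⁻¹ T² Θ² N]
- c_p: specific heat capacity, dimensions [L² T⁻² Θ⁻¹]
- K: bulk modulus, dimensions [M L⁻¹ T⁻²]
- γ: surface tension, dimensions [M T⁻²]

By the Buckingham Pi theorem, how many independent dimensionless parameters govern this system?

There are 6 variables and 5 base dimensions (M, L, T, Θ, N).
The dimension matrix has rank 5.
Independent dimensionless groups: 6 − 5 = 1.

1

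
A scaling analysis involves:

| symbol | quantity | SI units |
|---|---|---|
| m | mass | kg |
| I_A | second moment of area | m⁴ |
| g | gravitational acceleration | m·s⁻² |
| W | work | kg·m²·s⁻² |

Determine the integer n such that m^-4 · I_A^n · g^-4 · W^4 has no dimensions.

-1

Balance the L exponent: (4)·n from I_A, plus −4·(0) − 4·(1) + 4·(2) = 4 from the rest, must sum to zero.
4n + 4 = 0, so n = -1.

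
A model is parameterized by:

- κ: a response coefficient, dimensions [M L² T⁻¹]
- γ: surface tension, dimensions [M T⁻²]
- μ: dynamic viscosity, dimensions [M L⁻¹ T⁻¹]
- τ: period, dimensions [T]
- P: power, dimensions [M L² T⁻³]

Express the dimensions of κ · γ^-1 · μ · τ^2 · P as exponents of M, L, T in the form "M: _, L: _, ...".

Collect each base-dimension exponent across the product:
  M: (1) − (1) + (1) + 2·(0) + (1) = 2
  L: (2) − (0) + (-1) + 2·(0) + (2) = 3
  T: (-1) − (-2) + (-1) + 2·(1) + (-3) = -1
So the dimensions are [M² L³ T⁻¹].

M: 2, L: 3, T: -1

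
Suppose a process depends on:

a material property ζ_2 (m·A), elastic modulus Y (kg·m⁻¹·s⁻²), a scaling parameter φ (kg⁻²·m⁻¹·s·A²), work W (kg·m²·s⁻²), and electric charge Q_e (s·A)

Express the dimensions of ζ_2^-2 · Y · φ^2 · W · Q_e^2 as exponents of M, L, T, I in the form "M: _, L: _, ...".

Collect each base-dimension exponent across the product:
  M: −2·(0) + (1) + 2·(-2) + (1) + 2·(0) = -2
  L: −2·(1) + (-1) + 2·(-1) + (2) + 2·(0) = -3
  T: −2·(0) + (-2) + 2·(1) + (-2) + 2·(1) = 0
  I: −2·(1) + (0) + 2·(2) + (0) + 2·(1) = 4
So the dimensions are [M⁻² L⁻³ I⁴].

M: -2, L: -3, T: 0, I: 4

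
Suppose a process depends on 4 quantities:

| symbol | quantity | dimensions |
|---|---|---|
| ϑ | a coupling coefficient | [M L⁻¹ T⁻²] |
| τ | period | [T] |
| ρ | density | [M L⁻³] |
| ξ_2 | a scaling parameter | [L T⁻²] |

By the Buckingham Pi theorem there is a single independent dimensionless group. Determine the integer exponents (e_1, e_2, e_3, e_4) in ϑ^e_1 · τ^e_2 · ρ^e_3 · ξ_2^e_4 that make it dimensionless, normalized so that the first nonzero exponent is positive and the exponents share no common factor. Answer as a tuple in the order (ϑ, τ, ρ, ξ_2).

(1, -2, -1, -2)

M: e_1·(1) + e_2·(0) + e_3·(1) + e_4·(0) = 0
L: e_1·(-1) + e_2·(0) + e_3·(-3) + e_4·(1) = 0
T: e_1·(-2) + e_2·(1) + e_3·(0) + e_4·(-2) = 0
Solving this homogeneous linear system for the smallest-integer solution (first nonzero entry positive) gives (1, -2, -1, -2).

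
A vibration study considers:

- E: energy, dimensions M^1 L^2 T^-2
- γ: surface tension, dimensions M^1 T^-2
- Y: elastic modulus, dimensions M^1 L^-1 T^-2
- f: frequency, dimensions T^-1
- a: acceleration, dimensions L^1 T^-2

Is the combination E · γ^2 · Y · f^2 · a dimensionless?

Sum the exponent of each base dimension across the product:
  M: [E]_M + 2·[γ]_M + [Y]_M + 2·[f]_M + [a]_M = (1) + 2·(1) + (1) + 2·(0) + (0) = 4
  L: [E]_L + 2·[γ]_L + [Y]_L + 2·[f]_L + [a]_L = (2) + 2·(0) + (-1) + 2·(0) + (1) = 2
  T: [E]_T + 2·[γ]_T + [Y]_T + 2·[f]_T + [a]_T = (-2) + 2·(-2) + (-2) + 2·(-1) + (-2) = -12
Net dimensions [M⁴ L² T⁻¹²] ≠ [1] — not dimensionless.

no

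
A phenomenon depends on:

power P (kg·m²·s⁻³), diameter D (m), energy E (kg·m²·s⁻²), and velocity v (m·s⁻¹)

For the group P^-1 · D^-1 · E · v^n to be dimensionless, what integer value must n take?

1

Balance the L exponent: (1)·n from v, plus −(2) − (1) + (2) = -1 from the rest, must sum to zero.
n − 1 = 0, so n = 1.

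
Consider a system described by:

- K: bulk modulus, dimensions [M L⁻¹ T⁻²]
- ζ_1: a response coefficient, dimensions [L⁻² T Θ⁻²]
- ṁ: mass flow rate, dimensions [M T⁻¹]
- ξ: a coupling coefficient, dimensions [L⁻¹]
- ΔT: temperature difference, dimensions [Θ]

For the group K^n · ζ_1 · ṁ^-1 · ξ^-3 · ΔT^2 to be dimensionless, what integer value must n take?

Balance the M exponent: (1)·n from K, plus (0) − (1) − 3·(0) + 2·(0) = -1 from the rest, must sum to zero.
n − 1 = 0, so n = 1.

1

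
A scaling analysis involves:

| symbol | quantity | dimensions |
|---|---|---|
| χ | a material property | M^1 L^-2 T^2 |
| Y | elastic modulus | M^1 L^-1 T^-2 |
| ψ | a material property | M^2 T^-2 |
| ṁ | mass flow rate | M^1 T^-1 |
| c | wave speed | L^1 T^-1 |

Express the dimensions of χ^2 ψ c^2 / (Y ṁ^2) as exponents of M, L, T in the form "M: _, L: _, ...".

M: 1, L: -1, T: 4

Collect each base-dimension exponent across the product:
  M: 2·(1) − (1) + (2) − 2·(1) + 2·(0) = 1
  L: 2·(-2) − (-1) + (0) − 2·(0) + 2·(1) = -1
  T: 2·(2) − (-2) + (-2) − 2·(-1) + 2·(-1) = 4
So the dimensions are [M L⁻¹ T⁴].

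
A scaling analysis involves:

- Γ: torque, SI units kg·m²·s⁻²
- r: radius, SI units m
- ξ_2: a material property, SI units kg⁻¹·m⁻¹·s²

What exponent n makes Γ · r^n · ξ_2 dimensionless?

-1

Balance the L exponent: (1)·n from r, plus (2) + (-1) = 1 from the rest, must sum to zero.
n + 1 = 0, so n = -1.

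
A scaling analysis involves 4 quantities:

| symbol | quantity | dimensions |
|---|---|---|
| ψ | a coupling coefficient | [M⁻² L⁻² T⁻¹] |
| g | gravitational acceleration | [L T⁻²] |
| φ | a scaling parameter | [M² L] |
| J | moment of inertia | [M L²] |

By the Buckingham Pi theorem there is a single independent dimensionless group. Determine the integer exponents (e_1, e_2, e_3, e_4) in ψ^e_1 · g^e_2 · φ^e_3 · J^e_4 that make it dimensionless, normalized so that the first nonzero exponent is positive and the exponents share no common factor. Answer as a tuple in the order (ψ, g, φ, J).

M: e_1·(-2) + e_2·(0) + e_3·(2) + e_4·(1) = 0
L: e_1·(-2) + e_2·(1) + e_3·(1) + e_4·(2) = 0
T: e_1·(-1) + e_2·(-2) + e_3·(0) + e_4·(0) = 0
Solving this homogeneous linear system for the smallest-integer solution (first nonzero entry positive) gives (2, -1, 1, 2).

(2, -1, 1, 2)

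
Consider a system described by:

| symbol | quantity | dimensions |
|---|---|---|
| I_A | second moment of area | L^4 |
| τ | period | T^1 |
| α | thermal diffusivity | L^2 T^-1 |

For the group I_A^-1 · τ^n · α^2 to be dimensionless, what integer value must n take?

Balance the T exponent: (1)·n from τ, plus −(0) + 2·(-1) = -2 from the rest, must sum to zero.
n − 2 = 0, so n = 2.

2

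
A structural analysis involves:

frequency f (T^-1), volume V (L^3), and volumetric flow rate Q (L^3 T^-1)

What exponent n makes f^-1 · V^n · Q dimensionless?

Balance the L exponent: (3)·n from V, plus −(0) + (3) = 3 from the rest, must sum to zero.
3n + 3 = 0, so n = -1.

-1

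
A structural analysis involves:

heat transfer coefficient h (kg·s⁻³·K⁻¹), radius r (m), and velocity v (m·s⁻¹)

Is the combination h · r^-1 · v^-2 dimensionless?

Sum the exponent of each base dimension across the product:
  M: [h]_M − [r]_M − 2·[v]_M = (1) − (0) − 2·(0) = 1
  L: [h]_L − [r]_L − 2·[v]_L = (0) − (1) − 2·(1) = -3
  T: [h]_T − [r]_T − 2·[v]_T = (-3) − (0) − 2·(-1) = -1
  Θ: [h]_Θ − [r]_Θ − 2·[v]_Θ = (-1) − (0) − 2·(0) = -1
Net dimensions [M L⁻³ T⁻¹ Θ⁻¹] ≠ [1] — not dimensionless.

no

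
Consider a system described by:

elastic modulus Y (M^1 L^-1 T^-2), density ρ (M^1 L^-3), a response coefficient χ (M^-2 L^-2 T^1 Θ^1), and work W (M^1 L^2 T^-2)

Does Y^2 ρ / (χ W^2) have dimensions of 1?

no

Sum the exponent of each base dimension across the product:
  M: 2·[Y]_M + [ρ]_M − [χ]_M − 2·[W]_M = 2·(1) + (1) − (-2) − 2·(1) = 3
  L: 2·[Y]_L + [ρ]_L − [χ]_L − 2·[W]_L = 2·(-1) + (-3) − (-2) − 2·(2) = -7
  T: 2·[Y]_T + [ρ]_T − [χ]_T − 2·[W]_T = 2·(-2) + (0) − (1) − 2·(-2) = -1
  Θ: 2·[Y]_Θ + [ρ]_Θ − [χ]_Θ − 2·[W]_Θ = 2·(0) + (0) − (1) − 2·(0) = -1
Net dimensions [M³ L⁻⁷ T⁻¹ Θ⁻¹] ≠ [1] — not dimensionless.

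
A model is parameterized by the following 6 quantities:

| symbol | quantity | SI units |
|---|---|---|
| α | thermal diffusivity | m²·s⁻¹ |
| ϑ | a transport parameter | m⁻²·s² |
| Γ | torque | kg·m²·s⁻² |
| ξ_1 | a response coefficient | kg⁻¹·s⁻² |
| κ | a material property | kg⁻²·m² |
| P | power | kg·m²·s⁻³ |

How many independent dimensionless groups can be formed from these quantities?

3

There are 6 variables and 3 base dimensions (M, L, T).
The dimension matrix has rank 3.
Independent dimensionless groups: 6 − 3 = 3.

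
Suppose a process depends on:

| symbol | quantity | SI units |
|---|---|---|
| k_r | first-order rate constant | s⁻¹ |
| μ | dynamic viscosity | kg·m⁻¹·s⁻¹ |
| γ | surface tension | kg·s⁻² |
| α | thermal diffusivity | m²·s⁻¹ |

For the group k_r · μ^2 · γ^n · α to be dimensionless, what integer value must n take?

-2

Balance the M exponent: (1)·n from γ, plus (0) + 2·(1) + (0) = 2 from the rest, must sum to zero.
n + 2 = 0, so n = -2.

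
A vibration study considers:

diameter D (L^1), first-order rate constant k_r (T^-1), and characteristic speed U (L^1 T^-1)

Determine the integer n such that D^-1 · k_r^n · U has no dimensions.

Balance the T exponent: (-1)·n from k_r, plus −(0) + (-1) = -1 from the rest, must sum to zero.
−n − 1 = 0, so n = -1.

-1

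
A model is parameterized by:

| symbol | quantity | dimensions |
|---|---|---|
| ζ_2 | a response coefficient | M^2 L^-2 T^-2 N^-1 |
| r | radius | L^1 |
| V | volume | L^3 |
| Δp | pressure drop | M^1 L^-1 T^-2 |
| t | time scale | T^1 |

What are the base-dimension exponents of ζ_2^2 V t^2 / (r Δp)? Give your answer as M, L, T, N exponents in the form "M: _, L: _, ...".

Collect each base-dimension exponent across the product:
  M: 2·(2) − (0) + (0) − (1) + 2·(0) = 3
  L: 2·(-2) − (1) + (3) − (-1) + 2·(0) = -1
  T: 2·(-2) − (0) + (0) − (-2) + 2·(1) = 0
  N: 2·(-1) − (0) + (0) − (0) + 2·(0) = -2
So the dimensions are [M³ L⁻¹ N⁻²].

M: 3, L: -1, T: 0, N: -2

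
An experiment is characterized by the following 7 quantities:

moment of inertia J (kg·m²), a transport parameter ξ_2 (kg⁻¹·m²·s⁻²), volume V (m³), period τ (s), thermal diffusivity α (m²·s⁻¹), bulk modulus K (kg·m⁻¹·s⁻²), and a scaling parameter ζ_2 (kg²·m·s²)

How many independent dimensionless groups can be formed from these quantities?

There are 7 variables and 3 base dimensions (M, L, T).
The dimension matrix has rank 3.
Independent dimensionless groups: 7 − 3 = 4.

4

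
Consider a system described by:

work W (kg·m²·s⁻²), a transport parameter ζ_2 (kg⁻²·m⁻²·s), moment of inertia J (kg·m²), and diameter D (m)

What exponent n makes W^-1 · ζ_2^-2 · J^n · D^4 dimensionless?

-3

Balance the M exponent: (1)·n from J, plus −(1) − 2·(-2) + 4·(0) = 3 from the rest, must sum to zero.
n + 3 = 0, so n = -3.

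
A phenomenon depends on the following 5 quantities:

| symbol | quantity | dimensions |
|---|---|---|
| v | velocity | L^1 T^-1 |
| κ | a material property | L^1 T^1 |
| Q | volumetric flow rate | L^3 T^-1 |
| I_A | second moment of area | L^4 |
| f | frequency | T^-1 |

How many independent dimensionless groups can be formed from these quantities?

3

There are 5 variables and 2 base dimensions (L, T).
The dimension matrix has rank 2.
Independent dimensionless groups: 5 − 2 = 3.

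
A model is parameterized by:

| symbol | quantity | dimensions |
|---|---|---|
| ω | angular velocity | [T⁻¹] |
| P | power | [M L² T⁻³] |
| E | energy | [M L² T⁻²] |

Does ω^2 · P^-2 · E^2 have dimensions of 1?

Sum the exponent of each base dimension across the product:
  M: 2·[ω]_M − 2·[P]_M + 2·[E]_M = 2·(0) − 2·(1) + 2·(1) = 0
  L: 2·[ω]_L − 2·[P]_L + 2·[E]_L = 2·(0) − 2·(2) + 2·(2) = 0
  T: 2·[ω]_T − 2·[P]_T + 2·[E]_T = 2·(-1) − 2·(-3) + 2·(-2) = 0
All base exponents vanish — dimensionless.

yes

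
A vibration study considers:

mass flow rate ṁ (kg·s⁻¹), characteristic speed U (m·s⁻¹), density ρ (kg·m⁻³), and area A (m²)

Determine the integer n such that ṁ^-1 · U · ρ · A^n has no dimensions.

Balance the L exponent: (2)·n from A, plus −(0) + (1) + (-3) = -2 from the rest, must sum to zero.
2n − 2 = 0, so n = 1.

1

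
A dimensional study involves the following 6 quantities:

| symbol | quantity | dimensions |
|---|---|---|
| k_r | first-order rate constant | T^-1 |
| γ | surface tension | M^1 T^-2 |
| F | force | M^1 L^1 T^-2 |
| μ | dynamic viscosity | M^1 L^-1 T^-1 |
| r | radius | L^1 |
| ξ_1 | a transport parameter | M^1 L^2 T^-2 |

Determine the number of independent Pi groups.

There are 6 variables and 3 base dimensions (M, L, T).
The dimension matrix has rank 3.
Independent dimensionless groups: 6 − 3 = 3.

3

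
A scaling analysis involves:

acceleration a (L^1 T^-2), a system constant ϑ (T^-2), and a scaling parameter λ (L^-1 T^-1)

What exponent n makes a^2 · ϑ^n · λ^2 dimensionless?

-3

Balance the T exponent: (-2)·n from ϑ, plus 2·(-2) + 2·(-1) = -6 from the rest, must sum to zero.
-2n − 6 = 0, so n = -3.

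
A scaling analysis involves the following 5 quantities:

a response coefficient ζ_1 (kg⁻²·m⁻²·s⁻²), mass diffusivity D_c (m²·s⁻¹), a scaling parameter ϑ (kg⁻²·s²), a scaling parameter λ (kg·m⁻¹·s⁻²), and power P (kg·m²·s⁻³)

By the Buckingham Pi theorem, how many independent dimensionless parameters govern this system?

2

There are 5 variables and 3 base dimensions (M, L, T).
The dimension matrix has rank 3.
Independent dimensionless groups: 5 − 3 = 2.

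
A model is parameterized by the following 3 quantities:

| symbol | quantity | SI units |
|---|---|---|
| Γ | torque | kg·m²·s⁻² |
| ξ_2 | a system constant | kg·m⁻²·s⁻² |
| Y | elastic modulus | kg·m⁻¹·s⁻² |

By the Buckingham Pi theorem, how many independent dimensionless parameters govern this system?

There are 3 variables and 3 base dimensions (M, L, T).
The dimension matrix has rank 2 (less than 3: the dimension vectors are linearly dependent).
Independent dimensionless groups: 3 − 2 = 1.

1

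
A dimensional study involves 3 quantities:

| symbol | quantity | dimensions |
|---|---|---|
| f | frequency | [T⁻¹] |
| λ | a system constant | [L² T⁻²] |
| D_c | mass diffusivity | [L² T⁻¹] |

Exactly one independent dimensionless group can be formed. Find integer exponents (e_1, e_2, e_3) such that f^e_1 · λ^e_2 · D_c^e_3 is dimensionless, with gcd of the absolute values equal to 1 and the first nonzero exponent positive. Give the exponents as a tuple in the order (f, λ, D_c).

(1, -1, 1)

L: e_1·(0) + e_2·(2) + e_3·(2) = 0
T: e_1·(-1) + e_2·(-2) + e_3·(-1) = 0
Solving this homogeneous linear system for the smallest-integer solution (first nonzero entry positive) gives (1, -1, 1).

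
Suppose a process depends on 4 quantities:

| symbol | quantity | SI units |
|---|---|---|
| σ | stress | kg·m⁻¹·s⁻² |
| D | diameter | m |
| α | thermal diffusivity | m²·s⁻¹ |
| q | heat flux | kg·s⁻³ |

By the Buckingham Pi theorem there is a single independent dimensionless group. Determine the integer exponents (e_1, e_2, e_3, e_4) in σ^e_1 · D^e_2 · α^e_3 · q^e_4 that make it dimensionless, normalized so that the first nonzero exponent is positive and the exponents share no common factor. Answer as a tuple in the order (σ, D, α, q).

M: e_1·(1) + e_2·(0) + e_3·(0) + e_4·(1) = 0
L: e_1·(-1) + e_2·(1) + e_3·(2) + e_4·(0) = 0
T: e_1·(-2) + e_2·(0) + e_3·(-1) + e_4·(-3) = 0
Solving this homogeneous linear system for the smallest-integer solution (first nonzero entry positive) gives (1, -1, 1, -1).

(1, -1, 1, -1)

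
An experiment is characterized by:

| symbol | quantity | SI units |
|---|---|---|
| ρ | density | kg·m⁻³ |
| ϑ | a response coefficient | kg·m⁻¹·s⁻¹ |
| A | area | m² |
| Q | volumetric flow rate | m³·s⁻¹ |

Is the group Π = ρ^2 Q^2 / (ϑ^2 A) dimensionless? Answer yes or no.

yes

Sum the exponent of each base dimension across the product:
  M: 2·[ρ]_M − 2·[ϑ]_M − [A]_M + 2·[Q]_M = 2·(1) − 2·(1) − (0) + 2·(0) = 0
  L: 2·[ρ]_L − 2·[ϑ]_L − [A]_L + 2·[Q]_L = 2·(-3) − 2·(-1) − (2) + 2·(3) = 0
  T: 2·[ρ]_T − 2·[ϑ]_T − [A]_T + 2·[Q]_T = 2·(0) − 2·(-1) − (0) + 2·(-1) = 0
All base exponents vanish — dimensionless.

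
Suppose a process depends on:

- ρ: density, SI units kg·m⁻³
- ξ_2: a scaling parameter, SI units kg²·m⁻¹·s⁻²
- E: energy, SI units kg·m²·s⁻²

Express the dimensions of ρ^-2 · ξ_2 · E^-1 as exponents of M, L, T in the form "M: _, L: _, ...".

M: -1, L: 3, T: 0

Collect each base-dimension exponent across the product:
  M: −2·(1) + (2) − (1) = -1
  L: −2·(-3) + (-1) − (2) = 3
  T: −2·(0) + (-2) − (-2) = 0
So the dimensions are [M⁻¹ L³].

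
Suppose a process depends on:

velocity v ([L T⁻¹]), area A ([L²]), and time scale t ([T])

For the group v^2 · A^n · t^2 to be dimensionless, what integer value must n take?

Balance the L exponent: (2)·n from A, plus 2·(1) + 2·(0) = 2 from the rest, must sum to zero.
2n + 2 = 0, so n = -1.

-1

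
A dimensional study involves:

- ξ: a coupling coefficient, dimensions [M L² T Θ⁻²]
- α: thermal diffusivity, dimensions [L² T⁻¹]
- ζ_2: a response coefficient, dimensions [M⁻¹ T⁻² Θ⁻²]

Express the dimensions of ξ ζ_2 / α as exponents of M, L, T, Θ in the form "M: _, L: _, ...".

M: 0, L: 0, T: 0, Θ: -4

Collect each base-dimension exponent across the product:
  M: (1) − (0) + (-1) = 0
  L: (2) − (2) + (0) = 0
  T: (1) − (-1) + (-2) = 0
  Θ: (-2) − (0) + (-2) = -4
So the dimensions are [Θ⁻⁴].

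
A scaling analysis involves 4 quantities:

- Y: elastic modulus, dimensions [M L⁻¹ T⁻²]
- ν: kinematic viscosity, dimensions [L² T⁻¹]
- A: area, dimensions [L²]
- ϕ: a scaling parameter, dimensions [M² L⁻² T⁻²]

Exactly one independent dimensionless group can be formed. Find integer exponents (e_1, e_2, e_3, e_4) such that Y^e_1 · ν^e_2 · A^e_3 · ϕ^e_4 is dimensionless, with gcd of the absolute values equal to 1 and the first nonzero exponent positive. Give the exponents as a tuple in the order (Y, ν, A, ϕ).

M: e_1·(1) + e_2·(0) + e_3·(0) + e_4·(2) = 0
L: e_1·(-1) + e_2·(2) + e_3·(2) + e_4·(-2) = 0
T: e_1·(-2) + e_2·(-1) + e_3·(0) + e_4·(-2) = 0
Solving this homogeneous linear system for the smallest-integer solution (first nonzero entry positive) gives (2, -2, 2, -1).

(2, -2, 2, -1)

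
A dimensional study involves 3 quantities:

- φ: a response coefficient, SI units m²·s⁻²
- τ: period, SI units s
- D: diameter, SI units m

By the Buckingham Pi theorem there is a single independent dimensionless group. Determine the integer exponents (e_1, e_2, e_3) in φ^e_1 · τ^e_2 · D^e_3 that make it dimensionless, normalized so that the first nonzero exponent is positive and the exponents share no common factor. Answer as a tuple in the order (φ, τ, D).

(1, 2, -2)

L: e_1·(2) + e_2·(0) + e_3·(1) = 0
T: e_1·(-2) + e_2·(1) + e_3·(0) = 0
Solving this homogeneous linear system for the smallest-integer solution (first nonzero entry positive) gives (1, 2, -2).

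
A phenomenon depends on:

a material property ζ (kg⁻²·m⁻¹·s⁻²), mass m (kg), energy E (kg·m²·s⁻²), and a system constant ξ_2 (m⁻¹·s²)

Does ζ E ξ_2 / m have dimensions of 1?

Sum the exponent of each base dimension across the product:
  M: [ζ]_M − [m]_M + [E]_M + [ξ_2]_M = (-2) − (1) + (1) + (0) = -2
  L: [ζ]_L − [m]_L + [E]_L + [ξ_2]_L = (-1) − (0) + (2) + (-1) = 0
  T: [ζ]_T − [m]_T + [E]_T + [ξ_2]_T = (-2) − (0) + (-2) + (2) = -2
Net dimensions [M⁻² T⁻²] ≠ [1] — not dimensionless.

no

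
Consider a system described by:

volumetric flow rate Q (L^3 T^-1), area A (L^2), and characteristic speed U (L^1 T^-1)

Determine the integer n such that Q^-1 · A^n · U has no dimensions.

Balance the L exponent: (2)·n from A, plus −(3) + (1) = -2 from the rest, must sum to zero.
2n − 2 = 0, so n = 1.

1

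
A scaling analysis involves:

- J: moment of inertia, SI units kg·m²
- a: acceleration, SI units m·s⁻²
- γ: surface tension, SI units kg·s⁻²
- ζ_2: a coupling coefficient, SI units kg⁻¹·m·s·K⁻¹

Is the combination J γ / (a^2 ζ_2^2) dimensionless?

Sum the exponent of each base dimension across the product:
  M: [J]_M − 2·[a]_M + [γ]_M − 2·[ζ_2]_M = (1) − 2·(0) + (1) − 2·(-1) = 4
  L: [J]_L − 2·[a]_L + [γ]_L − 2·[ζ_2]_L = (2) − 2·(1) + (0) − 2·(1) = -2
  T: [J]_T − 2·[a]_T + [γ]_T − 2·[ζ_2]_T = (0) − 2·(-2) + (-2) − 2·(1) = 0
  Θ: [J]_Θ − 2·[a]_Θ + [γ]_Θ − 2·[ζ_2]_Θ = (0) − 2·(0) + (0) − 2·(-1) = 2
Net dimensions [M⁴ L⁻² Θ²] ≠ [1] — not dimensionless.

no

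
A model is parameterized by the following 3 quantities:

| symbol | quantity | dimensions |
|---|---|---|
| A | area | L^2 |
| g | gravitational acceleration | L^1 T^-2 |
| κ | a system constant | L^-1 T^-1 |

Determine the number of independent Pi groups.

1

There are 3 variables and 2 base dimensions (L, T).
The dimension matrix has rank 2.
Independent dimensionless groups: 3 − 2 = 1.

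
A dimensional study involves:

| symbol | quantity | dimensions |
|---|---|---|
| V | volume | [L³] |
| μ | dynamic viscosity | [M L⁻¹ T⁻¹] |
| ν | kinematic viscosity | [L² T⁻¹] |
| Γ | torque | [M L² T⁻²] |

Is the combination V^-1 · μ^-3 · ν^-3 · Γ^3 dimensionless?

Sum the exponent of each base dimension across the product:
  M: −[V]_M − 3·[μ]_M − 3·[ν]_M + 3·[Γ]_M = −(0) − 3·(1) − 3·(0) + 3·(1) = 0
  L: −[V]_L − 3·[μ]_L − 3·[ν]_L + 3·[Γ]_L = −(3) − 3·(-1) − 3·(2) + 3·(2) = 0
  T: −[V]_T − 3·[μ]_T − 3·[ν]_T + 3·[Γ]_T = −(0) − 3·(-1) − 3·(-1) + 3·(-2) = 0
  Θ: −[V]_Θ − 3·[μ]_Θ − 3·[ν]_Θ + 3·[Γ]_Θ = −(0) − 3·(0) − 3·(0) + 3·(0) = 0
All base exponents vanish — dimensionless.

yes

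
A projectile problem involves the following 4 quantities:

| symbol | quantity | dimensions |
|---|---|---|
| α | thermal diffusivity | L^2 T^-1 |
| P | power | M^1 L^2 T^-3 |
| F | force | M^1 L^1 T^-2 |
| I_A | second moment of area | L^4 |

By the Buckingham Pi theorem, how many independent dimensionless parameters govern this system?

There are 4 variables and 3 base dimensions (M, L, T).
The dimension matrix has rank 3.
Independent dimensionless groups: 4 − 3 = 1.

1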